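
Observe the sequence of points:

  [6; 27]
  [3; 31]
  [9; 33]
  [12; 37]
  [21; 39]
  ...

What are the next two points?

[33; 43], [54; 45]

First coordinate: each term is the sum of the two before it; 6, 3, 9, 12, 21 → 33 → 54.
Second coordinate: 27, 31, 33, 37, 39 → 43 → 45 (alternating steps +4, +2, +4, +2, …).
So the next two points are [33; 43] and [54; 45].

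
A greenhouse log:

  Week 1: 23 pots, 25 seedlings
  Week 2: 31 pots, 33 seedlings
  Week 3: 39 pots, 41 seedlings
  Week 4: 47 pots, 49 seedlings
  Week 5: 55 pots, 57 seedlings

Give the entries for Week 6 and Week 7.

Pots: 23, 31, 39, 47, 55 → 63 → 71 (+8 each step).
For the seedlings, always 2 more than the pots: 25, 33, 41, 49, 57 → 65 → 73.
Putting the parts together: 63 pots, 65 seedlings and then 71 pots, 73 seedlings.

63 pots, 65 seedlings; 71 pots, 73 seedlings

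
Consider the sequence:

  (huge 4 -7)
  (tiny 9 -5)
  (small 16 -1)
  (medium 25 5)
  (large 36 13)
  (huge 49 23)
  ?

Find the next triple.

(tiny 64 35)

Size: repeats huge → tiny → small → medium → large, so huge, tiny, small, medium, large, huge → tiny.
Second value goes 4, 9, 16, 25, 36, 49 → 64 (perfect squares: 2², 3², 4², …).
For the third value, differences are 2, 4, 6, … (increasing by 2 each time): -7, -5, -1, 5, 13, 23 → 35.
Combining the parts gives (tiny 64 35).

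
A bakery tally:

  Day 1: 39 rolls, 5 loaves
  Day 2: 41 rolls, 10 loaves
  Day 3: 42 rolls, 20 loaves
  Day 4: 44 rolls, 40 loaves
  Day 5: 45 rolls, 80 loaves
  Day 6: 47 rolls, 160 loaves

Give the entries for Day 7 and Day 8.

Rolls goes 39, 41, 42, 44, 45, 47 → 48 → 50 (alternating steps +2, +1, +2, +1, …).
Loaves — ×2 each step: 5, 10, 20, 40, 80, 160 → 320 → 640.
Putting the parts together: 48 rolls, 320 loaves and then 50 rolls, 640 loaves.

48 rolls, 320 loaves; 50 rolls, 640 loaves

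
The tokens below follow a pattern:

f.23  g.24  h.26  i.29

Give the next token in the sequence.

j.33

For the letter, letters move forward 1 place in the alphabet: f, g, h, i → j.
Second component: 23, 24, 26, 29 → 33 (differences are 1, 2, 3, … (increasing by 1 each time)).
So the next token is j.33.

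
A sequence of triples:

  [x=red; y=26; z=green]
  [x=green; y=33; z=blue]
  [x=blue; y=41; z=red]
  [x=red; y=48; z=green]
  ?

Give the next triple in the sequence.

[x=green; y=56; z=blue]

X: repeats red → green → blue; red, green, blue, red → green.
Y — alternating steps +7, +8, +7, +8, …: 26, 33, 41, 48 → 56.
Z: green, blue, red, green → blue (repeats green → blue → red).
So the next triple is [x=green; y=56; z=blue].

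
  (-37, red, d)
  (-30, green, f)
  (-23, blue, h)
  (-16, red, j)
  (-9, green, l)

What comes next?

First slot: +7 each step; -37, -30, -23, -16, -9 → -2.
Colour: repeats red → green → blue; red, green, blue, red, green → blue.
Letter goes d, f, h, j, l → n (letters move forward 2 places in the alphabet).
So the next term is (-2, blue, n).

(-2, blue, n)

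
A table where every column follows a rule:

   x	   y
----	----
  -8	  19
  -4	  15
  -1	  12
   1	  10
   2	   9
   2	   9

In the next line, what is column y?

For the column x, differences are 4, 3, 2, … (decreasing by 1 each time): -8, -4, -1, 1, 2, 2 → 1.
Column y: together with the column x always sums to 11, so 19, 15, 12, 10, 9, 9 → 10.

10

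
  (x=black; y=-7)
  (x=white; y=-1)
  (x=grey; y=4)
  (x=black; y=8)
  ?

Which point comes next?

X goes black, white, grey, black → white (repeats black → white → grey).
Y — differences are 6, 5, 4, … (decreasing by 1 each time): -7, -1, 4, 8 → 11.
Putting it together: (x=white; y=11).

(x=white; y=11)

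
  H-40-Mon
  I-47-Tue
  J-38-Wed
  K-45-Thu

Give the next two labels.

Letter: letters move forward 1 place in the alphabet; H, I, J, K → L → M.
Second component: 40, 47, 38, 45 → 36 → 43 (alternating steps +7, −9, +7, −9, …).
Day: Mon, Tue, Wed, Thu → Fri → Sat (runs through the weekdays Mon→Sun).
So the next two labels are L-36-Fri and M-43-Sat.

L-36-Fri, M-43-Sat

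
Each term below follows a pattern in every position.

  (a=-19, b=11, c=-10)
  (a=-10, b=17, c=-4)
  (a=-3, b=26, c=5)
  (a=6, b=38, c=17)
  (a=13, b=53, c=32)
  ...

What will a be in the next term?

A — alternating steps +9, +7, +9, +7, …: -19, -10, -3, 6, 13 → 22.

22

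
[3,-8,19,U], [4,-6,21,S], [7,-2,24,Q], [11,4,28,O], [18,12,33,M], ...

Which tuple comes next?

First entry: each term is the sum of the two before it; 3, 4, 7, 11, 18 → 29.
For the second entry, differences are 2, 4, 6, … (increasing by 2 each time): -8, -6, -2, 4, 12 → 22.
Third entry: differences are 2, 3, 4, … (increasing by 1 each time), so 19, 21, 24, 28, 33 → 39.
Letter — letters move back 2 places in the alphabet: U, S, Q, O, M → K.
So the next tuple is [29,22,39,K].

[29,22,39,K]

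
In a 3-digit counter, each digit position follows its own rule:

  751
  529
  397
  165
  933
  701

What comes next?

First digit: 7, 5, 3, 1, 9, 7 → 5 (−2 each step, mod 10).
For the second digit, −3 each step, mod 10: 5, 2, 9, 6, 3, 0 → 7.
For the third digit, −2 each step, mod 10: 1, 9, 7, 5, 3, 1 → 9.
So the next code is 579.

579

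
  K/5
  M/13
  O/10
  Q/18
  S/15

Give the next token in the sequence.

U/23

Letter: letters move forward 2 places in the alphabet, so K, M, O, Q, S → U.
Second component goes 5, 13, 10, 18, 15 → 23 (alternating steps +8, −3, +8, −3, …).
So the next token is U/23.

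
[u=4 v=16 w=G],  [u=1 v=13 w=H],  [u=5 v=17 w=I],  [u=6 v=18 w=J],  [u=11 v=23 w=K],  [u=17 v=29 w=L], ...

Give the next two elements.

[u=28 v=40 w=M], [u=45 v=57 w=N]

For the u, each term is the sum of the two before it: 4, 1, 5, 6, 11, 17 → 28 → 45.
V: always 12 more than the u, so 16, 13, 17, 18, 23, 29 → 40 → 57.
W: letters move forward 1 place in the alphabet, so G, H, I, J, K, L → M → N.
Putting the parts together: [u=28 v=40 w=M] and then [u=45 v=57 w=N].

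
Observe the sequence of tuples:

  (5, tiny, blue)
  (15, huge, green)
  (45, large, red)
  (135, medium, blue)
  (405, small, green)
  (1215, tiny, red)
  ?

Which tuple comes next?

First slot: ×3 each step, so 5, 15, 45, 135, 405, 1215 → 3645.
For the size, repeats tiny → huge → large → medium → small: tiny, huge, large, medium, small, tiny → huge.
Colour goes blue, green, red, blue, green, red → blue (repeats blue → green → red).
Combining the parts gives (3645, huge, blue).

(3645, huge, blue)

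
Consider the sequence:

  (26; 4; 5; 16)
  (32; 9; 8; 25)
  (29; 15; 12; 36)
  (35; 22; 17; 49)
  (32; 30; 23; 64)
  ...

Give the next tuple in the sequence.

First part: alternating steps +6, −3, +6, −3, …, so 26, 32, 29, 35, 32 → 38.
Second part: 4, 9, 15, 22, 30 → 39 (differences are 5, 6, 7, … (increasing by 1 each time)).
Third part: differences are 3, 4, 5, … (increasing by 1 each time), so 5, 8, 12, 17, 23 → 30.
Fourth part goes 16, 25, 36, 49, 64 → 81 (perfect squares: 4², 5², 6², …).
Combining the parts gives (38; 39; 30; 81).

(38; 39; 30; 81)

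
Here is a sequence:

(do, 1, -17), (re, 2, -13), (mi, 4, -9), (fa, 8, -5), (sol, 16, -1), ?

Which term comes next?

Note: runs through the solfège scale do→ti; do, re, mi, fa, sol → la.
Second part: ×2 each step; 1, 2, 4, 8, 16 → 32.
Third part: +4 each step; -17, -13, -9, -5, -1 → 3.
Putting it together: (la, 32, 3).

(la, 32, 3)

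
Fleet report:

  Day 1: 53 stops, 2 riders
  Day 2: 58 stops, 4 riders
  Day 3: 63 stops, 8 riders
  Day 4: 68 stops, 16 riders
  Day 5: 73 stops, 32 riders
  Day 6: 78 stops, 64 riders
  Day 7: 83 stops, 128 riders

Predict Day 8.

Stops: 53, 58, 63, 68, 73, 78, 83 → 88 (+5 each step).
Riders goes 2, 4, 8, 16, 32, 64, 128 → 256 (×2 each step).
Combining the parts gives 88 stops, 256 riders.

88 stops, 256 riders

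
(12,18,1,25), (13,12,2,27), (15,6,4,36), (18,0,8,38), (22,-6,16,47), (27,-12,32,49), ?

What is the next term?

(33,-18,64,58)

First entry — differences are 1, 2, 3, … (increasing by 1 each time): 12, 13, 15, 18, 22, 27 → 33.
Second entry: 18, 12, 6, 0, -6, -12 → -18 (−6 each step).
For the third entry, ×2 each step: 1, 2, 4, 8, 16, 32 → 64.
Fourth entry goes 25, 27, 36, 38, 47, 49 → 58 (alternating steps +2, +9, +2, +9, …).
Combining the parts gives (33,-18,64,58).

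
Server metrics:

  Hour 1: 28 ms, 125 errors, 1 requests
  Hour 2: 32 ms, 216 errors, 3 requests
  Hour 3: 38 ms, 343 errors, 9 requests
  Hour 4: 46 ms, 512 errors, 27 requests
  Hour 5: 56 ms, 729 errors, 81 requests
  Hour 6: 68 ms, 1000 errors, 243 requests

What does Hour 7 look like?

82 ms, 1331 errors, 729 requests

Ms goes 28, 32, 38, 46, 56, 68 → 82 (differences are 4, 6, 8, … (increasing by 2 each time)).
Errors: perfect cubes: 5³, 6³, 7³, …, so 125, 216, 343, 512, 729, 1000 → 1331.
Requests: ×3 each step, so 1, 3, 9, 27, 81, 243 → 729.
Combining the parts gives 82 ms, 1331 errors, 729 requests.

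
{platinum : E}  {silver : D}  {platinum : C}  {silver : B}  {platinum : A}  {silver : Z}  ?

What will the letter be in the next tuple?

Letter: letters move back 1 place in the alphabet, wrapping A→Z; E, D, C, B, A, Z → Y.

Y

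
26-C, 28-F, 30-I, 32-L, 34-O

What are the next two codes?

First component: 26, 28, 30, 32, 34 → 36 → 38 (+2 each step).
Letter: C, F, I, L, O → R → U (letters move forward 3 places in the alphabet).
Putting the parts together: 36-R and then 38-U.

36-R, 38-U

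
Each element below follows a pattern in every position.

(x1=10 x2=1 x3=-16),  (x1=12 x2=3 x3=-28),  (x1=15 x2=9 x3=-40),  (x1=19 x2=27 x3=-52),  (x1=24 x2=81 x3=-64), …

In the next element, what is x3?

X1: differences are 2, 3, 4, … (increasing by 1 each time); 10, 12, 15, 19, 24 → 30.
X2 goes 1, 3, 9, 27, 81 → 243 (×3 each step).
X3 goes -16, -28, -40, -52, -64 → -76 (−12 each step).

-76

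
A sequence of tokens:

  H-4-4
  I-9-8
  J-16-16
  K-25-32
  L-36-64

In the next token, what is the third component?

For the letter, letters move forward 1 place in the alphabet: H, I, J, K, L → M.
Second component: perfect squares: 2², 3², 4², …, so 4, 9, 16, 25, 36 → 49.
Third component: 4, 8, 16, 32, 64 → 128 (×2 each step).

128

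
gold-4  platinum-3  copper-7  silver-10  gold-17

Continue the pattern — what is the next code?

Metal: gold, platinum, copper, silver, gold → platinum (repeats gold → platinum → copper → silver).
Second component: each term is the sum of the two before it; 4, 3, 7, 10, 17 → 27.
Combining the parts gives platinum-27.

platinum-27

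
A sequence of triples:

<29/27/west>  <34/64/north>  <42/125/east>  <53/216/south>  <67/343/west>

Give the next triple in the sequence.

First component: differences are 5, 8, 11, … (increasing by 3 each time); 29, 34, 42, 53, 67 → 84.
Second component goes 27, 64, 125, 216, 343 → 512 (perfect cubes: 3³, 4³, 5³, …).
Direction goes west, north, east, south, west → north (repeats west → north → east → south).
Putting it together: <84/512/north>.

<84/512/north>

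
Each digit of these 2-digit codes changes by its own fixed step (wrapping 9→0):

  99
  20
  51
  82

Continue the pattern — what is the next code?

First digit: +3 each step, mod 10; 9, 2, 5, 8 → 1.
Second digit: 9, 0, 1, 2 → 3 (+1 each step, mod 10).
Combining the parts gives 13.

13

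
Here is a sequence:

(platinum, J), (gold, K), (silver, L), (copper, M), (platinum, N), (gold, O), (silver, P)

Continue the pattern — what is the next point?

(copper, Q)

Metal — repeats platinum → gold → silver → copper: platinum, gold, silver, copper, platinum, gold, silver → copper.
Letter: letters move forward 1 place in the alphabet, so J, K, L, M, N, O, P → Q.
So the next point is (copper, Q).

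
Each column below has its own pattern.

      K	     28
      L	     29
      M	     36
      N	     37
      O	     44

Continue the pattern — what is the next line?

Letter: letters move forward 1 place in the alphabet, so K, L, M, N, O → P.
Second component: 28, 29, 36, 37, 44 → 45 (alternating steps +1, +7, +1, +7, …).
Putting it together: P  45.

P  45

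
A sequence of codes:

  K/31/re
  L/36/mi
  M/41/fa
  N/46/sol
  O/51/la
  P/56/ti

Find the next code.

Q/61/do

Letter: K, L, M, N, O, P → Q (letters move forward 1 place in the alphabet).
Second component: +5 each step; 31, 36, 41, 46, 51, 56 → 61.
Note: re, mi, fa, sol, la, ti → do (runs through the solfège scale do→ti).
Combining the parts gives Q/61/do.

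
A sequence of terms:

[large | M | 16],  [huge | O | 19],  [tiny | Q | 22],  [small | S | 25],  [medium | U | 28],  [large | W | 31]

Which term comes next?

Size: repeats large → huge → tiny → small → medium; large, huge, tiny, small, medium, large → huge.
Letter: M, O, Q, S, U, W → Y (letters move forward 2 places in the alphabet).
Third value: +3 each step, so 16, 19, 22, 25, 28, 31 → 34.
Combining the parts gives [huge | Y | 34].

[huge | Y | 34]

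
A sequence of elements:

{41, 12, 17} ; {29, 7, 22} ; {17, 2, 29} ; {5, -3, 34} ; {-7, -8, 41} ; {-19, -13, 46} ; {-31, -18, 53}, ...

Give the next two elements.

First entry: −12 each step, so 41, 29, 17, 5, -7, -19, -31 → -43 → -55.
Second entry: 12, 7, 2, -3, -8, -13, -18 → -23 → -28 (−5 each step).
Third entry — alternating steps +5, +7, +5, +7, …: 17, 22, 29, 34, 41, 46, 53 → 58 → 65.
So the next two elements are {-43, -23, 58} and {-55, -28, 65}.

{-43, -23, 58}, {-55, -28, 65}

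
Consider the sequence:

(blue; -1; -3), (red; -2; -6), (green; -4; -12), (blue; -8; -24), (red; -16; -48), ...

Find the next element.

(green; -32; -96)

Colour: blue, red, green, blue, red → green (repeats blue → red → green).
Second coordinate: -1, -2, -4, -8, -16 → -32 (×2 each step).
Third coordinate: -3, -6, -12, -24, -48 → -96 (always 3 × the second coordinate).
Combining the parts gives (green; -32; -96).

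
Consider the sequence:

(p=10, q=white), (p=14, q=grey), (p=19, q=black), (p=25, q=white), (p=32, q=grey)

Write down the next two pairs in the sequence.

For the p, differences are 4, 5, 6, … (increasing by 1 each time): 10, 14, 19, 25, 32 → 40 → 49.
Q — repeats white → grey → black: white, grey, black, white, grey → black → white.
Putting the parts together: (p=40, q=black) and then (p=49, q=white).

(p=40, q=black), (p=49, q=white)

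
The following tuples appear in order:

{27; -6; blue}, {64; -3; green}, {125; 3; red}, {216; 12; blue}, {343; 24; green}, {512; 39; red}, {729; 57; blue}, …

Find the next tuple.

{1000; 78; green}

First slot: 27, 64, 125, 216, 343, 512, 729 → 1000 (perfect cubes: 3³, 4³, 5³, …).
For the second slot, differences are 3, 6, 9, … (increasing by 3 each time): -6, -3, 3, 12, 24, 39, 57 → 78.
Colour goes blue, green, red, blue, green, red, blue → green (repeats blue → green → red).
Putting it together: {1000; 78; green}.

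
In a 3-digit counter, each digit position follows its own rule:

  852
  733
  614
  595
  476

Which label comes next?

357

For the first digit, −1 each step, mod 10: 8, 7, 6, 5, 4 → 3.
Second digit goes 5, 3, 1, 9, 7 → 5 (−2 each step, mod 10).
Third digit: 2, 3, 4, 5, 6 → 7 (+1 each step, mod 10).
So the next label is 357.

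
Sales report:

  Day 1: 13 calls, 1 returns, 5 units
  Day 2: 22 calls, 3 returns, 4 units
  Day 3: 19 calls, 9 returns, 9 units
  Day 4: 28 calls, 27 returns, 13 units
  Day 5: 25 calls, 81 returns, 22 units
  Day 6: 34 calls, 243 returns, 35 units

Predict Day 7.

For the calls, alternating steps +9, −3, +9, −3, …: 13, 22, 19, 28, 25, 34 → 31.
Returns: 1, 3, 9, 27, 81, 243 → 729 (×3 each step).
Units: 5, 4, 9, 13, 22, 35 → 57 (each term is the sum of the two before it).
So the next record is 31 calls, 729 returns, 57 units.

31 calls, 729 returns, 57 units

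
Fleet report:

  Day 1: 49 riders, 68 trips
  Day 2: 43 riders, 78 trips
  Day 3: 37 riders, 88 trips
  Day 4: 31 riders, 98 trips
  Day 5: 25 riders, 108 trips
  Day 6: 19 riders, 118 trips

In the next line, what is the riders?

Riders: −6 each step, so 49, 43, 37, 31, 25, 19 → 13.

13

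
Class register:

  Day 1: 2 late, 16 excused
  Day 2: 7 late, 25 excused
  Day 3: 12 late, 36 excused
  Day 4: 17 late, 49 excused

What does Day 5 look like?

Late — +5 each step: 2, 7, 12, 17 → 22.
Excused: 16, 25, 36, 49 → 64 (perfect squares: 4², 5², 6², …).
So the next line is 22 late, 64 excused.

22 late, 64 excused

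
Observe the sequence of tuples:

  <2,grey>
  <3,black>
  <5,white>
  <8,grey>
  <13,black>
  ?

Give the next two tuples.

First coordinate: 2, 3, 5, 8, 13 → 21 → 34 (each term is the sum of the two before it).
Shade: repeats grey → black → white, so grey, black, white, grey, black → white → grey.
Putting the parts together: <21,white> and then <34,grey>.

<21,white>, <34,grey>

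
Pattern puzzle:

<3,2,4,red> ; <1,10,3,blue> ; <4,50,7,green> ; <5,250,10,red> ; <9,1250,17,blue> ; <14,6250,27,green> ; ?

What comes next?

<23,31250,44,red>

For the first coordinate, each term is the sum of the two before it: 3, 1, 4, 5, 9, 14 → 23.
Second coordinate: ×5 each step; 2, 10, 50, 250, 1250, 6250 → 31250.
Third coordinate: 4, 3, 7, 10, 17, 27 → 44 (each term is the sum of the two before it).
Colour — repeats red → blue → green: red, blue, green, red, blue, green → red.
Combining the parts gives <23,31250,44,red>.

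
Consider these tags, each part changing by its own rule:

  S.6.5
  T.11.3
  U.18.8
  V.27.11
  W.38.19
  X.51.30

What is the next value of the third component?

Third component: each term is the sum of the two before it; 5, 3, 8, 11, 19, 30 → 49.

49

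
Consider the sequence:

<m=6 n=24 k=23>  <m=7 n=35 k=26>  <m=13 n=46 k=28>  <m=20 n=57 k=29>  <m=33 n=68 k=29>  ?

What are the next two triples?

<m=53 n=79 k=28>, <m=86 n=90 k=26>

For the m, each term is the sum of the two before it: 6, 7, 13, 20, 33 → 53 → 86.
For the n, +11 each step: 24, 35, 46, 57, 68 → 79 → 90.
K: 23, 26, 28, 29, 29 → 28 → 26 (differences are 3, 2, 1, … (decreasing by 1 each time)).
So the next two triples are <m=53 n=79 k=28> and <m=86 n=90 k=26>.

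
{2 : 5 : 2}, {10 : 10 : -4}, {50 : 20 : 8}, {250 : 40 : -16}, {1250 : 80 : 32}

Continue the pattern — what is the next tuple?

For the first coordinate, ×5 each step: 2, 10, 50, 250, 1250 → 6250.
Second coordinate: 5, 10, 20, 40, 80 → 160 (×2 each step).
Third coordinate: ×(-2) each step; 2, -4, 8, -16, 32 → -64.
So the next tuple is {6250 : 160 : -64}.

{6250 : 160 : -64}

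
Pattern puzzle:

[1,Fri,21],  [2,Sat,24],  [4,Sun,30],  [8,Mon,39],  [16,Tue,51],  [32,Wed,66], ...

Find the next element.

[64,Thu,84]

First coordinate goes 1, 2, 4, 8, 16, 32 → 64 (×2 each step).
Day goes Fri, Sat, Sun, Mon, Tue, Wed → Thu (runs through the weekdays Mon→Sun).
Third coordinate: differences are 3, 6, 9, … (increasing by 3 each time); 21, 24, 30, 39, 51, 66 → 84.
Combining the parts gives [64,Thu,84].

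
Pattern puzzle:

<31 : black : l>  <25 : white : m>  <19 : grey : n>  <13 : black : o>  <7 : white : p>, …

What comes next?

First component: −6 each step; 31, 25, 19, 13, 7 → 1.
For the shade, repeats black → white → grey: black, white, grey, black, white → grey.
Letter: letters move forward 1 place in the alphabet; l, m, n, o, p → q.
Combining the parts gives <1 : grey : q>.

<1 : grey : q>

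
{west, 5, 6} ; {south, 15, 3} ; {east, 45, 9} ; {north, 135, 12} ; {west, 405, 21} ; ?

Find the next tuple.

{south, 1215, 33}

Direction — repeats west → south → east → north: west, south, east, north, west → south.
For the second slot, ×3 each step: 5, 15, 45, 135, 405 → 1215.
Third slot: 6, 3, 9, 12, 21 → 33 (each term is the sum of the two before it).
So the next tuple is {south, 1215, 33}.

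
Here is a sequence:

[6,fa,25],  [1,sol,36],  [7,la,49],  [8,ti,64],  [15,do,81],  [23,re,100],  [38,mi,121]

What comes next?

For the first value, each term is the sum of the two before it: 6, 1, 7, 8, 15, 23, 38 → 61.
Note: fa, sol, la, ti, do, re, mi → fa (runs through the solfège scale do→ti).
Third value: perfect squares: 5², 6², 7², …, so 25, 36, 49, 64, 81, 100, 121 → 144.
So the next element is [61,fa,144].

[61,fa,144]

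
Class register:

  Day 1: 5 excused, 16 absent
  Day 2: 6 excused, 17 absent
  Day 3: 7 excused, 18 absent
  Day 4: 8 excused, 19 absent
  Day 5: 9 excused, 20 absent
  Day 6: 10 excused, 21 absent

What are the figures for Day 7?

11 excused, 22 absent

Excused: 5, 6, 7, 8, 9, 10 → 11 (+1 each step).
Absent — always 11 more than the excused: 16, 17, 18, 19, 20, 21 → 22.
Combining the parts gives 11 excused, 22 absent.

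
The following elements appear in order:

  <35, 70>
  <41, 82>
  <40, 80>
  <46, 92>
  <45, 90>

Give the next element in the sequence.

First entry: alternating steps +6, −1, +6, −1, …; 35, 41, 40, 46, 45 → 51.
Second entry: 70, 82, 80, 92, 90 → 102 (always 2 × the first entry).
Combining the parts gives <51, 102>.

<51, 102>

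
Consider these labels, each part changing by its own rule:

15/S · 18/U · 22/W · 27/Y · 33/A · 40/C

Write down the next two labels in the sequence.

First component — differences are 3, 4, 5, … (increasing by 1 each time): 15, 18, 22, 27, 33, 40 → 48 → 57.
Letter: letters move forward 2 places in the alphabet, wrapping Z→A, so S, U, W, Y, A, C → E → G.
So the next two labels are 48/E and 57/G.

48/E, 57/G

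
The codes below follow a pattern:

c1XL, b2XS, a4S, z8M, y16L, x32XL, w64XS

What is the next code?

v128S

Letter — letters move back 1 place in the alphabet, wrapping A→Z: c, b, a, z, y, x, w → v.
Second component goes 1, 2, 4, 8, 16, 32, 64 → 128 (×2 each step).
Size — repeats XL → XS → S → M → L: XL, XS, S, M, L, XL, XS → S.
So the next code is v128S.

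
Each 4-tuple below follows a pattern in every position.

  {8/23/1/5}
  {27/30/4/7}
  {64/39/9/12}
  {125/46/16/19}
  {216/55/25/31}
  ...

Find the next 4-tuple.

{343/62/36/50}

For the first value, perfect cubes: 2³, 3³, 4³, …: 8, 27, 64, 125, 216 → 343.
Second value — alternating steps +7, +9, +7, +9, …: 23, 30, 39, 46, 55 → 62.
Third value: 1, 4, 9, 16, 25 → 36 (perfect squares: 1², 2², 3², …).
Fourth value: each term is the sum of the two before it, so 5, 7, 12, 19, 31 → 50.
Putting it together: {343/62/36/50}.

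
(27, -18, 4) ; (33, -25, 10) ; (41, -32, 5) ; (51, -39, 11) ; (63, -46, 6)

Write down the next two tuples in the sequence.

(77, -53, 12), (93, -60, 7)

First component — differences are 6, 8, 10, … (increasing by 2 each time): 27, 33, 41, 51, 63 → 77 → 93.
Second component: −7 each step; -18, -25, -32, -39, -46 → -53 → -60.
Third component goes 4, 10, 5, 11, 6 → 12 → 7 (alternating steps +6, −5, +6, −5, …).
So the next two tuples are (77, -53, 12) and (93, -60, 7).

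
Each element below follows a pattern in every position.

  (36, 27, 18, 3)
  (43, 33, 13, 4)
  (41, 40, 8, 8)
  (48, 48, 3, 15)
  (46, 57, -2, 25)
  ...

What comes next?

(53, 67, -7, 38)

First value goes 36, 43, 41, 48, 46 → 53 (alternating steps +7, −2, +7, −2, …).
Second value — differences are 6, 7, 8, … (increasing by 1 each time): 27, 33, 40, 48, 57 → 67.
Third value: −5 each step; 18, 13, 8, 3, -2 → -7.
Fourth value: differences are 1, 4, 7, … (increasing by 3 each time), so 3, 4, 8, 15, 25 → 38.
So the next element is (53, 67, -7, 38).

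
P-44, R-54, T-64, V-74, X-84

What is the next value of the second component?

Letter: letters move forward 2 places in the alphabet; P, R, T, V, X → Z.
Second component goes 44, 54, 64, 74, 84 → 94 (+10 each step).

94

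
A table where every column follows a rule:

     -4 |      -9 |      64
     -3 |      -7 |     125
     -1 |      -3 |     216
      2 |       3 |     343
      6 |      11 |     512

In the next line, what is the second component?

Second component: -9, -7, -3, 3, 11 → 21 (differences are 2, 4, 6, … (increasing by 2 each time)).

21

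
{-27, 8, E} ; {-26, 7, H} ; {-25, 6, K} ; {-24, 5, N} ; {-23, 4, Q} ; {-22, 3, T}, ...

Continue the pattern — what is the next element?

First part goes -27, -26, -25, -24, -23, -22 → -21 (+1 each step).
Second part — together with the first part always sums to -19: 8, 7, 6, 5, 4, 3 → 2.
Letter — letters move forward 3 places in the alphabet: E, H, K, N, Q, T → W.
Combining the parts gives {-21, 2, W}.

{-21, 2, W}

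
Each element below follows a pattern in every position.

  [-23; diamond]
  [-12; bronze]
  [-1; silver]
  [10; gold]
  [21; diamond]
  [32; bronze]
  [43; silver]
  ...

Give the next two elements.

[54; gold], [65; diamond]

First coordinate: +11 each step, so -23, -12, -1, 10, 21, 32, 43 → 54 → 65.
Rank — repeats diamond → bronze → silver → gold: diamond, bronze, silver, gold, diamond, bronze, silver → gold → diamond.
So the next two elements are [54; gold] and [65; diamond].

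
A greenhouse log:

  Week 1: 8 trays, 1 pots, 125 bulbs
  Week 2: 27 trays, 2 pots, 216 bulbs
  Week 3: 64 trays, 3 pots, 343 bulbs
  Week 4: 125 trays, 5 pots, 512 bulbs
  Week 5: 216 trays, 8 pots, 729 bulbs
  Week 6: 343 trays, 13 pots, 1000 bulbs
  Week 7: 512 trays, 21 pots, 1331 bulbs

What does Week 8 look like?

Trays goes 8, 27, 64, 125, 216, 343, 512 → 729 (perfect cubes: 2³, 3³, 4³, …).
Pots goes 1, 2, 3, 5, 8, 13, 21 → 34 (each term is the sum of the two before it).
Bulbs goes 125, 216, 343, 512, 729, 1000, 1331 → 1728 (perfect cubes: 5³, 6³, 7³, …).
Combining the parts gives 729 trays, 34 pots, 1728 bulbs.

729 trays, 34 pots, 1728 bulbs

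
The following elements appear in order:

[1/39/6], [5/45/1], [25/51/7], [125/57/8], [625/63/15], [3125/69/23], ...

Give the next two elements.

[15625/75/38], [78125/81/61]

First slot goes 1, 5, 25, 125, 625, 3125 → 15625 → 78125 (×5 each step).
For the second slot, +6 each step: 39, 45, 51, 57, 63, 69 → 75 → 81.
For the third slot, each term is the sum of the two before it: 6, 1, 7, 8, 15, 23 → 38 → 61.
So the next two elements are [15625/75/38] and [78125/81/61].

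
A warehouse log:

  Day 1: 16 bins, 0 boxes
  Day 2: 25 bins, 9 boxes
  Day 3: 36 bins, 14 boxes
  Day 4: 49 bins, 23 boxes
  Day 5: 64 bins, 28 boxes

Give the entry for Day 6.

81 bins, 37 boxes

Bins goes 16, 25, 36, 49, 64 → 81 (perfect squares: 4², 5², 6², …).
Boxes — alternating steps +9, +5, +9, +5, …: 0, 9, 14, 23, 28 → 37.
Putting it together: 81 bins, 37 boxes.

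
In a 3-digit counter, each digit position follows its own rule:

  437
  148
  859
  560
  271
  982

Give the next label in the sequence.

First digit — −3 each step, mod 10: 4, 1, 8, 5, 2, 9 → 6.
Second digit: 3, 4, 5, 6, 7, 8 → 9 (+1 each step, mod 10).
Third digit goes 7, 8, 9, 0, 1, 2 → 3 (+1 each step, mod 10).
Putting it together: 693.

693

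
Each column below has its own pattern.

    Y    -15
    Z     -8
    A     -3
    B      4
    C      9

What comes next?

Letter — letters move forward 1 place in the alphabet, wrapping Z→A: Y, Z, A, B, C → D.
Second component: -15, -8, -3, 4, 9 → 16 (alternating steps +7, +5, +7, +5, …).
Combining the parts gives D  16.

D  16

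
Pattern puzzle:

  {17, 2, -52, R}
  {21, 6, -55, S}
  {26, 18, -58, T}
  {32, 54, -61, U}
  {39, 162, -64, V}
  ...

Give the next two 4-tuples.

{47, 486, -67, W}, {56, 1458, -70, X}

First part — differences are 4, 5, 6, … (increasing by 1 each time): 17, 21, 26, 32, 39 → 47 → 56.
Second part: ×3 each step; 2, 6, 18, 54, 162 → 486 → 1458.
For the third part, −3 each step: -52, -55, -58, -61, -64 → -67 → -70.
Letter goes R, S, T, U, V → W → X (letters move forward 1 place in the alphabet).
Putting the parts together: {47, 486, -67, W} and then {56, 1458, -70, X}.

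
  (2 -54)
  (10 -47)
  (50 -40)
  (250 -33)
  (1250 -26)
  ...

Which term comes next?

For the first slot, ×5 each step: 2, 10, 50, 250, 1250 → 6250.
Second slot — +7 each step: -54, -47, -40, -33, -26 → -19.
So the next term is (6250 -19).

(6250 -19)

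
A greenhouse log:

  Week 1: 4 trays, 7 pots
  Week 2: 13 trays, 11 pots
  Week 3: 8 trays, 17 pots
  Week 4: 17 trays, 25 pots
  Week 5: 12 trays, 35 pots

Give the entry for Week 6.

21 trays, 47 pots

Trays: alternating steps +9, −5, +9, −5, …; 4, 13, 8, 17, 12 → 21.
Pots — differences are 4, 6, 8, … (increasing by 2 each time): 7, 11, 17, 25, 35 → 47.
Combining the parts gives 21 trays, 47 pots.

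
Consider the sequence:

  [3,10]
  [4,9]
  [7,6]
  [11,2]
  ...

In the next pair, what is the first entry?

For the first entry, each term is the sum of the two before it: 3, 4, 7, 11 → 18.
Second entry goes 10, 9, 6, 2 → -5 (together with the first entry always sums to 13).

18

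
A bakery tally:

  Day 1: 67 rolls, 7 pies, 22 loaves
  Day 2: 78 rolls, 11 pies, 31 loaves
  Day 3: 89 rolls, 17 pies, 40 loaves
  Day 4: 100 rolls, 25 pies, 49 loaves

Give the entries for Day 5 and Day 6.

111 rolls, 35 pies, 58 loaves; 122 rolls, 47 pies, 67 loaves

Rolls — +11 each step: 67, 78, 89, 100 → 111 → 122.
Pies: differences are 4, 6, 8, … (increasing by 2 each time); 7, 11, 17, 25 → 35 → 47.
Loaves goes 22, 31, 40, 49 → 58 → 67 (+9 each step).
So the next two rows are 111 rolls, 35 pies, 58 loaves and 122 rolls, 47 pies, 67 loaves.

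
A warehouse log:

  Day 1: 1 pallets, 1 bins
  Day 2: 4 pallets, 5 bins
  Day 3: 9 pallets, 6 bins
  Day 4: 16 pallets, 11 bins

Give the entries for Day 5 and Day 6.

25 pallets, 17 bins; 36 pallets, 28 bins

Pallets — perfect squares: 1², 2², 3², …: 1, 4, 9, 16 → 25 → 36.
For the bins, each term is the sum of the two before it: 1, 5, 6, 11 → 17 → 28.
So the next two lines are 25 pallets, 17 bins and 36 pallets, 28 bins.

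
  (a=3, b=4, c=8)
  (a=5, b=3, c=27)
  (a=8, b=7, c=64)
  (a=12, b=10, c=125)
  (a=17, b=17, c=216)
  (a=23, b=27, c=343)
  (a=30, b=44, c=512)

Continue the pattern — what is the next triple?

A — differences are 2, 3, 4, … (increasing by 1 each time): 3, 5, 8, 12, 17, 23, 30 → 38.
B — each term is the sum of the two before it: 4, 3, 7, 10, 17, 27, 44 → 71.
For the c, perfect cubes: 2³, 3³, 4³, …: 8, 27, 64, 125, 216, 343, 512 → 729.
Putting it together: (a=38, b=71, c=729).

(a=38, b=71, c=729)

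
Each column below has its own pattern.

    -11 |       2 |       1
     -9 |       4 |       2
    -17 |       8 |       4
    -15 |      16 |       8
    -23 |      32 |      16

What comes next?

-21  64  32

First component — alternating steps +2, −8, +2, −8, …: -11, -9, -17, -15, -23 → -21.
Second component: ×2 each step; 2, 4, 8, 16, 32 → 64.
Third component: ×2 each step; 1, 2, 4, 8, 16 → 32.
Putting it together: -21  64  32.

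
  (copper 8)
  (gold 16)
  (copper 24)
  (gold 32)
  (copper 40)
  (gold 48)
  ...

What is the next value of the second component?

56

Second component: +8 each step, so 8, 16, 24, 32, 40, 48 → 56.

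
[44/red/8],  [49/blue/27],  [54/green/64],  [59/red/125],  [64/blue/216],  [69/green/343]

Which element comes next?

For the first part, +5 each step: 44, 49, 54, 59, 64, 69 → 74.
Colour: red, blue, green, red, blue, green → red (repeats red → blue → green).
Third part goes 8, 27, 64, 125, 216, 343 → 512 (perfect cubes: 2³, 3³, 4³, …).
So the next element is [74/red/512].

[74/red/512]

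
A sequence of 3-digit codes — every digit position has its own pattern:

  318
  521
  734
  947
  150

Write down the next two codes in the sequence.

363 then 576

For the first digit, +2 each step, mod 10: 3, 5, 7, 9, 1 → 3 → 5.
Second digit: +1 each step, mod 10, so 1, 2, 3, 4, 5 → 6 → 7.
Third digit: +3 each step, mod 10, so 8, 1, 4, 7, 0 → 3 → 6.
So the next two codes are 363 and 576.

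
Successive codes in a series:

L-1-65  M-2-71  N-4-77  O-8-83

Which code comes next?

Letter — letters move forward 1 place in the alphabet: L, M, N, O → P.
Second component: 1, 2, 4, 8 → 16 (×2 each step).
Third component: +6 each step; 65, 71, 77, 83 → 89.
So the next code is P-16-89.

P-16-89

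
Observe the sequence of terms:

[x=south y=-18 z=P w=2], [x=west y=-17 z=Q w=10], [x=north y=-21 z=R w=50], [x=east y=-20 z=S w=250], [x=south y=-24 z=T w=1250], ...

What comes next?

X: repeats south → west → north → east; south, west, north, east, south → west.
For the y, alternating steps +1, −4, +1, −4, …: -18, -17, -21, -20, -24 → -23.
Z: letters move forward 1 place in the alphabet, so P, Q, R, S, T → U.
W: 2, 10, 50, 250, 1250 → 6250 (×5 each step).
Putting it together: [x=west y=-23 z=U w=6250].

[x=west y=-23 z=U w=6250]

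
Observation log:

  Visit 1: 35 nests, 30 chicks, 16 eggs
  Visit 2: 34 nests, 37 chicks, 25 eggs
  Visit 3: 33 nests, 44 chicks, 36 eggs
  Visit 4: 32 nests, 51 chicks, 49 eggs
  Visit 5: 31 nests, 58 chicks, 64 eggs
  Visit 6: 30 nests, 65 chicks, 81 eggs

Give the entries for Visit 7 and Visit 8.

Nests: 35, 34, 33, 32, 31, 30 → 29 → 28 (−1 each step).
Chicks: +7 each step; 30, 37, 44, 51, 58, 65 → 72 → 79.
For the eggs, perfect squares: 4², 5², 6², …: 16, 25, 36, 49, 64, 81 → 100 → 121.
Putting the parts together: 29 nests, 72 chicks, 100 eggs and then 28 nests, 79 chicks, 121 eggs.

29 nests, 72 chicks, 100 eggs; 28 nests, 79 chicks, 121 eggs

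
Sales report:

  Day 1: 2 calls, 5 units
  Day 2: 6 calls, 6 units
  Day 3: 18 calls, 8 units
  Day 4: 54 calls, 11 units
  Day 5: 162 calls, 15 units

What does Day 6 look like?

486 calls, 20 units

Calls — ×3 each step: 2, 6, 18, 54, 162 → 486.
Units: 5, 6, 8, 11, 15 → 20 (differences are 1, 2, 3, … (increasing by 1 each time)).
Combining the parts gives 486 calls, 20 units.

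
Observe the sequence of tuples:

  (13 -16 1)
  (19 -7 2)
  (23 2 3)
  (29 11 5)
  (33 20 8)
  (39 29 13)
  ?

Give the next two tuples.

First value — alternating steps +6, +4, +6, +4, …: 13, 19, 23, 29, 33, 39 → 43 → 49.
Second value: +9 each step; -16, -7, 2, 11, 20, 29 → 38 → 47.
For the third value, each term is the sum of the two before it: 1, 2, 3, 5, 8, 13 → 21 → 34.
So the next two tuples are (43 38 21) and (49 47 34).

(43 38 21), (49 47 34)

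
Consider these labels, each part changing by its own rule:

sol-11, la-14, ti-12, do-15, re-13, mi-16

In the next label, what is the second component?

Note: runs through the solfège scale do→ti; sol, la, ti, do, re, mi → fa.
Second component: 11, 14, 12, 15, 13, 16 → 14 (alternating steps +3, −2, +3, −2, …).

14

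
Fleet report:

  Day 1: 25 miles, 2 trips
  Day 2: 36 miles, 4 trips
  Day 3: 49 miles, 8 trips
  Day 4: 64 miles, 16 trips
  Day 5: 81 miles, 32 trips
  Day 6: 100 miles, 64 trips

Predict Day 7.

121 miles, 128 trips

Miles: 25, 36, 49, 64, 81, 100 → 121 (perfect squares: 5², 6², 7², …).
For the trips, ×2 each step: 2, 4, 8, 16, 32, 64 → 128.
Putting it together: 121 miles, 128 trips.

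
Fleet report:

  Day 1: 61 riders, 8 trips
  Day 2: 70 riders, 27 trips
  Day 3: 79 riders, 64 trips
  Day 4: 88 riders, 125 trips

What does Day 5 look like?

Riders: +9 each step, so 61, 70, 79, 88 → 97.
Trips: perfect cubes: 2³, 3³, 4³, …, so 8, 27, 64, 125 → 216.
Putting it together: 97 riders, 216 trips.

97 riders, 216 trips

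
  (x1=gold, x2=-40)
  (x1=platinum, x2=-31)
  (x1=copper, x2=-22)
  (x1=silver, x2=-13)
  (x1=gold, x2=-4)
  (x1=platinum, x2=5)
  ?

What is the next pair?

X1 — repeats gold → platinum → copper → silver: gold, platinum, copper, silver, gold, platinum → copper.
X2: +9 each step, so -40, -31, -22, -13, -4, 5 → 14.
Combining the parts gives (x1=copper, x2=14).

(x1=copper, x2=14)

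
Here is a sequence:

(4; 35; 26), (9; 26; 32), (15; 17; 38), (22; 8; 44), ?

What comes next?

(30; -1; 50)

First component — differences are 5, 6, 7, … (increasing by 1 each time): 4, 9, 15, 22 → 30.
For the second component, −9 each step: 35, 26, 17, 8 → -1.
Third component: +6 each step, so 26, 32, 38, 44 → 50.
Putting it together: (30; -1; 50).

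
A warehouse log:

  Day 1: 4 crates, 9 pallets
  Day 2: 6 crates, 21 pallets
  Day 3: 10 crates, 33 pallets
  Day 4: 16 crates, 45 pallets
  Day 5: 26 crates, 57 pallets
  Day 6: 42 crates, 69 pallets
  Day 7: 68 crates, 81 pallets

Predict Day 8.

Crates: each term is the sum of the two before it, so 4, 6, 10, 16, 26, 42, 68 → 110.
Pallets: +12 each step, so 9, 21, 33, 45, 57, 69, 81 → 93.
Combining the parts gives 110 crates, 93 pallets.

110 crates, 93 pallets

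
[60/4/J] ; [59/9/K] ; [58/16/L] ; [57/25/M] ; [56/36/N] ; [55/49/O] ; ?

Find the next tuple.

[54/64/P]

First slot goes 60, 59, 58, 57, 56, 55 → 54 (−1 each step).
Second slot: perfect squares: 2², 3², 4², …, so 4, 9, 16, 25, 36, 49 → 64.
For the letter, letters move forward 1 place in the alphabet: J, K, L, M, N, O → P.
Putting it together: [54/64/P].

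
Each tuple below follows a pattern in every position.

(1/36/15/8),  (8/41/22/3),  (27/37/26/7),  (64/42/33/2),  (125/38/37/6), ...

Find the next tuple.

(216/43/44/1)

For the first part, perfect cubes: 1³, 2³, 3³, …: 1, 8, 27, 64, 125 → 216.
For the second part, alternating steps +5, −4, +5, −4, …: 36, 41, 37, 42, 38 → 43.
Third part goes 15, 22, 26, 33, 37 → 44 (alternating steps +7, +4, +7, +4, …).
Fourth part goes 8, 3, 7, 2, 6 → 1 (together with the second part always sums to 44).
Combining the parts gives (216/43/44/1).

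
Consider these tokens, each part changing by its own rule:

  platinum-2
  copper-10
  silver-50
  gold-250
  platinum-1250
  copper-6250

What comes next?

Metal: platinum, copper, silver, gold, platinum, copper → silver (repeats platinum → copper → silver → gold).
Second component: ×5 each step, so 2, 10, 50, 250, 1250, 6250 → 31250.
So the next token is silver-31250.

silver-31250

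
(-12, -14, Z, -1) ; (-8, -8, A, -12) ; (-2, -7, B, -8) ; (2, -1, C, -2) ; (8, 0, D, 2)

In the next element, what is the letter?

Letter: Z, A, B, C, D → E (letters move forward 1 place in the alphabet, wrapping Z→A).

E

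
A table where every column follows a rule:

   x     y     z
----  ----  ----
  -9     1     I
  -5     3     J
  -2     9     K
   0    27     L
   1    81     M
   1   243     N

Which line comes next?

0  729  O

Column x: differences are 4, 3, 2, … (decreasing by 1 each time); -9, -5, -2, 0, 1, 1 → 0.
For the column y, ×3 each step: 1, 3, 9, 27, 81, 243 → 729.
Column z: letters move forward 1 place in the alphabet, so I, J, K, L, M, N → O.
Combining the parts gives 0  729  O.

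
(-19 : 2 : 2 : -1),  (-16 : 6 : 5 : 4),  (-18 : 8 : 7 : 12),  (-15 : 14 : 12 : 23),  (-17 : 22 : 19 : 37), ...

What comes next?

For the first coordinate, alternating steps +3, −2, +3, −2, …: -19, -16, -18, -15, -17 → -14.
Second coordinate goes 2, 6, 8, 14, 22 → 36 (each term is the sum of the two before it).
For the third coordinate, each term is the sum of the two before it: 2, 5, 7, 12, 19 → 31.
Fourth coordinate — differences are 5, 8, 11, … (increasing by 3 each time): -1, 4, 12, 23, 37 → 54.
Putting it together: (-14 : 36 : 31 : 54).

(-14 : 36 : 31 : 54)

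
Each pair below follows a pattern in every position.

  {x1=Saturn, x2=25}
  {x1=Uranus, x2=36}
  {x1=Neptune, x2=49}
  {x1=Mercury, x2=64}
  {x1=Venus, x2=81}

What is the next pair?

{x1=Earth, x2=100}

For the x1, runs through the planets Mercury→Neptune: Saturn, Uranus, Neptune, Mercury, Venus → Earth.
X2: perfect squares: 5², 6², 7², …; 25, 36, 49, 64, 81 → 100.
Combining the parts gives {x1=Earth, x2=100}.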